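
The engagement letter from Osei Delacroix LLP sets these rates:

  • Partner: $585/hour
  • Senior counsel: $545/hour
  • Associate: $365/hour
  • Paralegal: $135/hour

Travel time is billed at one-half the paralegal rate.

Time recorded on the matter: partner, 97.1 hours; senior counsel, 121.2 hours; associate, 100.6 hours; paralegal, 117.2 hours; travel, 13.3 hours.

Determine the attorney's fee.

Partner: 97.1 × $585 = $56,803.50
Senior counsel: 121.2 × $545 = $66,054.00
Associate: 100.6 × $365 = $36,719.00
Paralegal: 117.2 × $135 = $15,822.00
Subtotal: $56,803.50 + $66,054.00 + $36,719.00 + $15,822.00 = $175,398.50
Travel: 13.3 × ($135 ÷ 2) = 13.3 × $67.50 = $897.75
Total: $175,398.50 + $897.75 = $176,296.25

$176,296.25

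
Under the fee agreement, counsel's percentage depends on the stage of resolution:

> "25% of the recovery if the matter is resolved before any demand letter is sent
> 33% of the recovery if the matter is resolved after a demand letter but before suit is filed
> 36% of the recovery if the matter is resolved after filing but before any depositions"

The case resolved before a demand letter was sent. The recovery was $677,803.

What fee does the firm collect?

The matter resolved before a demand letter was sent, so the 25% rate applies.
$677,803 × 25% = $169,450.75

$169,450.75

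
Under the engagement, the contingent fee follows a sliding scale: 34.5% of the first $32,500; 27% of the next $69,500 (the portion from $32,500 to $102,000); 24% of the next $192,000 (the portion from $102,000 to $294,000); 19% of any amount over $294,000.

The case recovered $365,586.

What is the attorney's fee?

$89,658.84

First $32,500 at 34.5% = $11,212.50
Next $69,500 at 27% = $18,765.00
Next $192,000 at 24% = $46,080.00
Remaining $71,586 at 19% = $13,601.34
Fee: $11,212.50 + $18,765.00 + $46,080.00 + $13,601.34 = $89,658.84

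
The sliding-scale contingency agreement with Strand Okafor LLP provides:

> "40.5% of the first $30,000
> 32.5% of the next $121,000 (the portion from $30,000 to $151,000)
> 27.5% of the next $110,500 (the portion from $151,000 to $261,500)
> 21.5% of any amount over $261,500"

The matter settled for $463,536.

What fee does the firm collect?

First $30,000 at 40.5% = $12,150.00
Next $121,000 at 32.5% = $39,325.00
Next $110,500 at 27.5% = $30,387.50
Remaining $202,036 at 21.5% = $43,437.74
Fee: $12,150.00 + $39,325.00 + $30,387.50 + $43,437.74 = $125,300.24

$125,300.24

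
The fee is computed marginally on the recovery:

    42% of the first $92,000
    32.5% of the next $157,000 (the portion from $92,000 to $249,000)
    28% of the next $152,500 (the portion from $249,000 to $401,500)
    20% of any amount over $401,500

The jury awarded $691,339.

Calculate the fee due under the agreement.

$190,332.80

First $92,000 at 42% = $38,640.00
Next $157,000 at 32.5% = $51,025.00
Next $152,500 at 28% = $42,700.00
Remaining $289,839 at 20% = $57,967.80
Fee: $38,640.00 + $51,025.00 + $42,700.00 + $57,967.80 = $190,332.80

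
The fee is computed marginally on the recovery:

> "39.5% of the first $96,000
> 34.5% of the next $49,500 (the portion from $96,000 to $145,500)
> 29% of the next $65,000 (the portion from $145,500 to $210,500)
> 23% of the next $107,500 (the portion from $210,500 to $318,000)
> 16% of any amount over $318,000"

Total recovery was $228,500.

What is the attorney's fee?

$77,987.50

First $96,000 at 39.5% = $37,920.00
Next $49,500 at 34.5% = $17,077.50
Next $65,000 at 29% = $18,850.00
Remaining $18,000 at 23% = $4,140.00
Fee: $37,920.00 + $17,077.50 + $18,850.00 + $4,140.00 = $77,987.50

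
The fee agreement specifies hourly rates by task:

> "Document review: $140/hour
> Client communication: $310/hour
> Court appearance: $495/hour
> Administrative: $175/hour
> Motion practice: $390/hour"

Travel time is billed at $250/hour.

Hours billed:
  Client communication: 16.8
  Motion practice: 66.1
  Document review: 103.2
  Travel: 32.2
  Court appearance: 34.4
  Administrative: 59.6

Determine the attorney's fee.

Document review: 103.2 × $140 = $14,448.00
Client communication: 16.8 × $310 = $5,208.00
Court appearance: 34.4 × $495 = $17,028.00
Administrative: 59.6 × $175 = $10,430.00
Motion practice: 66.1 × $390 = $25,779.00
Subtotal: $14,448.00 + $5,208.00 + $17,028.00 + $10,430.00 + $25,779.00 = $72,893.00
Travel: 32.2 × $250 = $8,050.00
Total: $72,893.00 + $8,050.00 = $80,943.00

$80,943.00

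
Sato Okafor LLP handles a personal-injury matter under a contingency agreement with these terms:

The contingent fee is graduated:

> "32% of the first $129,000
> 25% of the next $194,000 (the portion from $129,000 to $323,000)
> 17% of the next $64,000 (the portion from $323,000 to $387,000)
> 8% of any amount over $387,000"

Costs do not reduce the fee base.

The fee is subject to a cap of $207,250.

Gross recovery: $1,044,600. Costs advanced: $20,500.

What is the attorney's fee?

$153,268.00

Fee base is the gross recovery, $1,044,600; costs are reimbursed separately.
First $129,000 at 32% = $41,280.00
Next $194,000 at 25% = $48,500.00
Next $64,000 at 17% = $10,880.00
Remaining $657,600 at 8% = $52,608.00
Fee: $41,280.00 + $48,500.00 + $10,880.00 + $52,608.00 = $153,268.00
$153,268.00 is under the $207,250 cap.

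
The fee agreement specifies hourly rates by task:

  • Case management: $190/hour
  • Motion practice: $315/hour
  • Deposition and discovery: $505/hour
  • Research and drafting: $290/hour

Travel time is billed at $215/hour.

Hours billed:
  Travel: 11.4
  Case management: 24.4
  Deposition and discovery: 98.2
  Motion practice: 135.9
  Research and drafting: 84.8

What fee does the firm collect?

Case management: 24.4 × $190 = $4,636.00
Motion practice: 135.9 × $315 = $42,808.50
Deposition and discovery: 98.2 × $505 = $49,591.00
Research and drafting: 84.8 × $290 = $24,592.00
Subtotal: $4,636.00 + $42,808.50 + $49,591.00 + $24,592.00 = $121,627.50
Travel: 11.4 × $215 = $2,451.00
Total: $121,627.50 + $2,451.00 = $124,078.50

$124,078.50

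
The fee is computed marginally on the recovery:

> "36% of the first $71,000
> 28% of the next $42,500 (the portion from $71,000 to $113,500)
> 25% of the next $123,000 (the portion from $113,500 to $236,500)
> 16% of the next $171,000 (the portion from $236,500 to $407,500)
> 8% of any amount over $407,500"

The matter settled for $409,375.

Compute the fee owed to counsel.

$95,720.00

First $71,000 at 36% = $25,560.00
Next $42,500 at 28% = $11,900.00
Next $123,000 at 25% = $30,750.00
Next $171,000 at 16% = $27,360.00
Remaining $1,875 at 8% = $150.00
Fee: $25,560.00 + $11,900.00 + $30,750.00 + $27,360.00 + $150.00 = $95,720.00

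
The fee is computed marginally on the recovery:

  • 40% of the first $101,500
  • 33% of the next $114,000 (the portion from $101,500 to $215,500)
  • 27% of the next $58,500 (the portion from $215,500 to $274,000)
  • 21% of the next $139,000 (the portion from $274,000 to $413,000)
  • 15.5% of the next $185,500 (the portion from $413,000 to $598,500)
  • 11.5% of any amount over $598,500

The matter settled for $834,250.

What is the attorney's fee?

First $101,500 at 40% = $40,600.00
Next $114,000 at 33% = $37,620.00
Next $58,500 at 27% = $15,795.00
Next $139,000 at 21% = $29,190.00
Next $185,500 at 15.5% = $28,752.50
Remaining $235,750 at 11.5% = $27,111.25
Fee: $40,600.00 + $37,620.00 + $15,795.00 + $29,190.00 + $28,752.50 + $27,111.25 = $179,068.75

$179,068.75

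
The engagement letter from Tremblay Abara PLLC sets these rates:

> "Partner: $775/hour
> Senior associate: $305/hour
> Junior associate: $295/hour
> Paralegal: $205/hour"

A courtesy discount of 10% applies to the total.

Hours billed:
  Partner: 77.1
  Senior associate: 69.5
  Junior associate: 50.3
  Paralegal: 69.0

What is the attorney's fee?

Partner: 77.1 × $775 = $59,752.50
Senior associate: 69.5 × $305 = $21,197.50
Junior associate: 50.3 × $295 = $14,838.50
Paralegal: 69.0 × $205 = $14,145.00
Subtotal: $109,933.50
Less 10% discount: −$10,993.35
Total: $109,933.50 − $10,993.35 = $98,940.15

$98,940.15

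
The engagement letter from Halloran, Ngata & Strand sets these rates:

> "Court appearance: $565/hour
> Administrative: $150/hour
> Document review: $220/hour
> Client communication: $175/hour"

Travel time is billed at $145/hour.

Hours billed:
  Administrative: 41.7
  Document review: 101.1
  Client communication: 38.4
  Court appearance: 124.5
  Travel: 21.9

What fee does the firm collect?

Court appearance: 124.5 × $565 = $70,342.50
Administrative: 41.7 × $150 = $6,255.00
Document review: 101.1 × $220 = $22,242.00
Client communication: 38.4 × $175 = $6,720.00
Subtotal: $70,342.50 + $6,255.00 + $22,242.00 + $6,720.00 = $105,559.50
Travel: 21.9 × $145 = $3,175.50
Total: $105,559.50 + $3,175.50 = $108,735.00

$108,735.00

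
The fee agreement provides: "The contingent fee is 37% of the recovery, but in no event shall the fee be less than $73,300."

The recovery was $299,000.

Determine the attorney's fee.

37% of $299,000 = $110,630.00
That exceeds the $73,300 minimum.

$110,630.00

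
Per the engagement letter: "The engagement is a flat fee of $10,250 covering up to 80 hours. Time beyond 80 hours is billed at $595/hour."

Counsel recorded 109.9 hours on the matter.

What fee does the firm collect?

$28,040.50

Flat fee: $10,250.00
Excess hours: 109.9 − 80 = 29.9
Overrun: 29.9 × $595 = $17,790.50
Total: $10,250.00 + $17,790.50 = $28,040.50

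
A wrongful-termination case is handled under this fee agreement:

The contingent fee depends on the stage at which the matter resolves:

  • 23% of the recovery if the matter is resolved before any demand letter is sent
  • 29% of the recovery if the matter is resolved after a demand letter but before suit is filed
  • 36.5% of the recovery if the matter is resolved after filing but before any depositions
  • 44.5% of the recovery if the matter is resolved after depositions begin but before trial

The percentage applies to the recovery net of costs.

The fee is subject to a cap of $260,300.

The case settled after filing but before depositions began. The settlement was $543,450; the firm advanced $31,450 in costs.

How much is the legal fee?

$186,880.00

Fee base (net of costs): $543,450 − $31,450 = $512,000
The matter settled after filing but before depositions began, so the 36.5% rate applies.
$512,000 × 36.5% = $186,880.00
$186,880.00 is under the $260,300 cap.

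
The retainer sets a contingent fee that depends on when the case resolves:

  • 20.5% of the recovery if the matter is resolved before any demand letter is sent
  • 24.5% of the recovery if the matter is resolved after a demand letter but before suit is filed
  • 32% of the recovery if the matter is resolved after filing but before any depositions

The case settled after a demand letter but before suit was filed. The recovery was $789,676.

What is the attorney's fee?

$193,470.62

The matter settled after a demand letter but before suit was filed, so the 24.5% rate applies.
$789,676 × 24.5% = $193,470.62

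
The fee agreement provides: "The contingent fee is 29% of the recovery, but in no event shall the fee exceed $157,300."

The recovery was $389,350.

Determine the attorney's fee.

$112,911.50

29% of $389,350 = $112,911.50
That is under the $157,300 cap.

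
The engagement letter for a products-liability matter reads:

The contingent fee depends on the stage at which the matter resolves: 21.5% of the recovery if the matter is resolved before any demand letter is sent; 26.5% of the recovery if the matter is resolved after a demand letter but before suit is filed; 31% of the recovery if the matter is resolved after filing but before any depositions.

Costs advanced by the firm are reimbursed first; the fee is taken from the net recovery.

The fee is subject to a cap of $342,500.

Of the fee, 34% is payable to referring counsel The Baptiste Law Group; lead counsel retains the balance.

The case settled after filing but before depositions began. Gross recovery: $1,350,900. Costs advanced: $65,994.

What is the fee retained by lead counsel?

$226,050.00

Fee base (net of costs): $1,350,900 − $65,994 = $1,284,906
The matter settled after filing but before depositions began, so the 31% rate applies.
$1,284,906 × 31% = $398,320.86
$398,320.86 exceeds the $342,500 cap, so the fee is capped at $342,500.00.
Referral share: 34% of $342,500.00 = $116,450.00; lead counsel retains $342,500.00 − $116,450.00 = $226,050.00.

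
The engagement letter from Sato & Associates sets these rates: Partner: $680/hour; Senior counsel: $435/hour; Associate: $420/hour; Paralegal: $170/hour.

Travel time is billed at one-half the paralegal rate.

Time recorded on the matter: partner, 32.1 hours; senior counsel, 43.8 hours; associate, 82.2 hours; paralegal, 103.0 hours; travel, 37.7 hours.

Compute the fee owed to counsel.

Partner: 32.1 × $680 = $21,828.00
Senior counsel: 43.8 × $435 = $19,053.00
Associate: 82.2 × $420 = $34,524.00
Paralegal: 103.0 × $170 = $17,510.00
Subtotal: $21,828.00 + $19,053.00 + $34,524.00 + $17,510.00 = $92,915.00
Travel: 37.7 × ($170 ÷ 2) = 37.7 × $85.00 = $3,204.50
Total: $92,915.00 + $3,204.50 = $96,119.50

$96,119.50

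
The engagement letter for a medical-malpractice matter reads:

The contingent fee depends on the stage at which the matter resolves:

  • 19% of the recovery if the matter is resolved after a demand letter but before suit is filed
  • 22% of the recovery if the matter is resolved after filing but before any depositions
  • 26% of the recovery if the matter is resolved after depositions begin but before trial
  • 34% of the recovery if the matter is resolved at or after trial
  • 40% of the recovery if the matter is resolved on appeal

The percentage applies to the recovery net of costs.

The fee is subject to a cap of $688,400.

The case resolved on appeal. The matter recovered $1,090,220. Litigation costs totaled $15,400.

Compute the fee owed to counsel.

$429,928.00

Fee base (net of costs): $1,090,220 − $15,400 = $1,074,820
The matter resolved on appeal, so the 40% rate applies.
$1,074,820 × 40% = $429,928.00
$429,928.00 is under the $688,400 cap.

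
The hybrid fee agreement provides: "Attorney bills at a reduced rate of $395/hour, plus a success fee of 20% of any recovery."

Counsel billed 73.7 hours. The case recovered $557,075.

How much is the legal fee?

$140,526.50

Hourly: 73.7 × $395 = $29,111.50
Success fee: 20% of $557,075 = $111,415.00
Total: $29,111.50 + $111,415.00 = $140,526.50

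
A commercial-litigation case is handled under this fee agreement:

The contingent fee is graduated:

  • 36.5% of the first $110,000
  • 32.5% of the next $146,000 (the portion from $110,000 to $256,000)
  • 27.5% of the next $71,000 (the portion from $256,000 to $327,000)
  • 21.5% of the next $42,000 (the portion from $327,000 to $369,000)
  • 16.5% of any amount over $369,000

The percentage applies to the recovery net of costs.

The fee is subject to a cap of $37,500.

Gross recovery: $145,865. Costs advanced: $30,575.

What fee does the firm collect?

$37,500.00

Fee base (net of costs): $145,865 − $30,575 = $115,290
First $110,000 at 36.5% = $40,150.00
Remaining $5,290 at 32.5% = $1,719.25
Fee: $40,150.00 + $1,719.25 = $41,869.25
$41,869.25 exceeds the $37,500 cap, so the fee is capped at $37,500.00.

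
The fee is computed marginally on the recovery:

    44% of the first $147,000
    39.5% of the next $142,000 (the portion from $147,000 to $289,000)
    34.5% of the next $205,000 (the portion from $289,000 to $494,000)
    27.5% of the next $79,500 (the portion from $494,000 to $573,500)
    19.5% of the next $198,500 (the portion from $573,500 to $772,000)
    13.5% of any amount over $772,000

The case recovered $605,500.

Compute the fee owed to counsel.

$219,597.50

First $147,000 at 44% = $64,680.00
Next $142,000 at 39.5% = $56,090.00
Next $205,000 at 34.5% = $70,725.00
Next $79,500 at 27.5% = $21,862.50
Remaining $32,000 at 19.5% = $6,240.00
Fee: $64,680.00 + $56,090.00 + $70,725.00 + $21,862.50 + $6,240.00 = $219,597.50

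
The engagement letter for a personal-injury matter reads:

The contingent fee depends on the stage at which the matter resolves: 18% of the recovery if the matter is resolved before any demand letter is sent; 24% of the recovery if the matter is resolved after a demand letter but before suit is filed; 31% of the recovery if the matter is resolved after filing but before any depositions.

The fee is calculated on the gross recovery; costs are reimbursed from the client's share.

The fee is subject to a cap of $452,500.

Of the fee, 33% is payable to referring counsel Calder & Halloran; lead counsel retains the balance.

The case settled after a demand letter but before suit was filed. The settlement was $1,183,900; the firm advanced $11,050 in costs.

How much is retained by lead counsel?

$190,371.12

Fee base is the gross recovery, $1,183,900; costs are reimbursed separately.
The matter settled after a demand letter but before suit was filed, so the 24% rate applies.
$1,183,900 × 24% = $284,136.00
$284,136.00 is under the $452,500 cap.
Referral share: 33% of $284,136.00 = $93,764.88; lead counsel retains $284,136.00 − $93,764.88 = $190,371.12.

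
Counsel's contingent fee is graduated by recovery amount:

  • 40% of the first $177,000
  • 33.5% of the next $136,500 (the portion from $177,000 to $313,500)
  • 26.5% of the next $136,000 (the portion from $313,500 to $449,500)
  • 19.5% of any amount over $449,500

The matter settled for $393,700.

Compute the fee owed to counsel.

$137,780.50

First $177,000 at 40% = $70,800.00
Next $136,500 at 33.5% = $45,727.50
Remaining $80,200 at 26.5% = $21,253.00
Fee: $70,800.00 + $45,727.50 + $21,253.00 = $137,780.50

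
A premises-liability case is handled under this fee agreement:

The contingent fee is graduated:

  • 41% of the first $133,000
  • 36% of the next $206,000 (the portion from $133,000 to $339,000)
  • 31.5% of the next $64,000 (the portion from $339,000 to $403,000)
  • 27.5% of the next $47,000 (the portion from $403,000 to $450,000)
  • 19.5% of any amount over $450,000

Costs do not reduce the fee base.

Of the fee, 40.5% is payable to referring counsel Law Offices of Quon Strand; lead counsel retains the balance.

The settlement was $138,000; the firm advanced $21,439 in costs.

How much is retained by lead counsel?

Fee base is the gross recovery, $138,000; costs are reimbursed separately.
First $133,000 at 41% = $54,530.00
Remaining $5,000 at 36% = $1,800.00
Fee: $54,530.00 + $1,800.00 = $56,330.00
Referral share: 40.5% of $56,330.00 = $22,813.65; lead counsel retains $56,330.00 − $22,813.65 = $33,516.35.

$33,516.35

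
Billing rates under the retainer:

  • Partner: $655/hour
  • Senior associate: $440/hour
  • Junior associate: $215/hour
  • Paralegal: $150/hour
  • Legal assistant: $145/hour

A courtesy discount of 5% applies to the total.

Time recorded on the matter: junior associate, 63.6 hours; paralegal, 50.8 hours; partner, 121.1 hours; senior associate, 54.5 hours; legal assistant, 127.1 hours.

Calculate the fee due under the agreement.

$135,872.80

Partner: 121.1 × $655 = $79,320.50
Senior associate: 54.5 × $440 = $23,980.00
Junior associate: 63.6 × $215 = $13,674.00
Paralegal: 50.8 × $150 = $7,620.00
Legal assistant: 127.1 × $145 = $18,429.50
Subtotal: $143,024.00
Less 5% discount: −$7,151.20
Total: $143,024.00 − $7,151.20 = $135,872.80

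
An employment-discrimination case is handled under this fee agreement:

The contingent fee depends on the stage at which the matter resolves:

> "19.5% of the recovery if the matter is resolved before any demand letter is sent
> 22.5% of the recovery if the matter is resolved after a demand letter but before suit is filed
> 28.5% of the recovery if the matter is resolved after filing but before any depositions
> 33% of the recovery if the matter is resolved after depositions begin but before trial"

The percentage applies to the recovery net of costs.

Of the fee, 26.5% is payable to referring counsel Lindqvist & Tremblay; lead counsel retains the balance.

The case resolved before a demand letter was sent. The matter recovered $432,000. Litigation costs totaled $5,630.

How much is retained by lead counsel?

$61,109.48

Fee base (net of costs): $432,000 − $5,630 = $426,370
The matter resolved before a demand letter was sent, so the 19.5% rate applies.
$426,370 × 19.5% = $83,142.15
Referral share: 26.5% of $83,142.15 = $22,032.67; lead counsel retains $83,142.15 − $22,032.67 = $61,109.48.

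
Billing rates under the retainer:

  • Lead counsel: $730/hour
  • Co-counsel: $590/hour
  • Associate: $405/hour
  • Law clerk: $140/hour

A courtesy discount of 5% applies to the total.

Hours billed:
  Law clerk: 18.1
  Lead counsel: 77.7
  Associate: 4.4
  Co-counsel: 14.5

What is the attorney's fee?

Lead counsel: 77.7 × $730 = $56,721.00
Co-counsel: 14.5 × $590 = $8,555.00
Associate: 4.4 × $405 = $1,782.00
Law clerk: 18.1 × $140 = $2,534.00
Subtotal: $69,592.00
Less 5% discount: −$3,479.60
Total: $69,592.00 − $3,479.60 = $66,112.40

$66,112.40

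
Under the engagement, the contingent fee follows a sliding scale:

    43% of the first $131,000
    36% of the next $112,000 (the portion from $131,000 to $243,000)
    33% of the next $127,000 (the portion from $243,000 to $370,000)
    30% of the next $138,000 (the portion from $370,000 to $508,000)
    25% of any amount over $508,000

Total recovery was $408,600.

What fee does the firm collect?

$150,140.00

First $131,000 at 43% = $56,330.00
Next $112,000 at 36% = $40,320.00
Next $127,000 at 33% = $41,910.00
Remaining $38,600 at 30% = $11,580.00
Fee: $56,330.00 + $40,320.00 + $41,910.00 + $11,580.00 = $150,140.00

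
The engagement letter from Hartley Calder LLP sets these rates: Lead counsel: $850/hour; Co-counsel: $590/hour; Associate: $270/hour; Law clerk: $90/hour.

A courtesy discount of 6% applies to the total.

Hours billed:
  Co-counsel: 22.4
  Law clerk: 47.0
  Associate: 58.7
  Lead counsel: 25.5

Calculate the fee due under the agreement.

$51,671.80

Lead counsel: 25.5 × $850 = $21,675.00
Co-counsel: 22.4 × $590 = $13,216.00
Associate: 58.7 × $270 = $15,849.00
Law clerk: 47.0 × $90 = $4,230.00
Subtotal: $54,970.00
Less 6% discount: −$3,298.20
Total: $54,970.00 − $3,298.20 = $51,671.80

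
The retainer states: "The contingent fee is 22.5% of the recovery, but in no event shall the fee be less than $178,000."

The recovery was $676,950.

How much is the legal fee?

22.5% of $676,950 = $152,313.75
That is below the $178,000 minimum, so the minimum applies.

$178,000.00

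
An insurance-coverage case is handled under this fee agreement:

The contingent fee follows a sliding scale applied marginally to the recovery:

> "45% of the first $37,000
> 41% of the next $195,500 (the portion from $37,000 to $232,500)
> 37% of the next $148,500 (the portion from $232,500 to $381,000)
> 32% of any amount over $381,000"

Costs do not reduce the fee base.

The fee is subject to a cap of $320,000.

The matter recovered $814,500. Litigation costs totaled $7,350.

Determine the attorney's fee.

Fee base is the gross recovery, $814,500; costs are reimbursed separately.
First $37,000 at 45% = $16,650.00
Next $195,500 at 41% = $80,155.00
Next $148,500 at 37% = $54,945.00
Remaining $433,500 at 32% = $138,720.00
Fee: $16,650.00 + $80,155.00 + $54,945.00 + $138,720.00 = $290,470.00
$290,470.00 is under the $320,000 cap.

$290,470.00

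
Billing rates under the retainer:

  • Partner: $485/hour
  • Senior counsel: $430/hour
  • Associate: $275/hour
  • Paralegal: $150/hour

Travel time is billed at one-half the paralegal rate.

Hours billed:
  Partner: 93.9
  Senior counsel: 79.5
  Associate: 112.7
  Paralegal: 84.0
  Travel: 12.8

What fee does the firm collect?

Partner: 93.9 × $485 = $45,541.50
Senior counsel: 79.5 × $430 = $34,185.00
Associate: 112.7 × $275 = $30,992.50
Paralegal: 84.0 × $150 = $12,600.00
Subtotal: $45,541.50 + $34,185.00 + $30,992.50 + $12,600.00 = $123,319.00
Travel: 12.8 × ($150 ÷ 2) = 12.8 × $75.00 = $960.00
Total: $123,319.00 + $960.00 = $124,279.00

$124,279.00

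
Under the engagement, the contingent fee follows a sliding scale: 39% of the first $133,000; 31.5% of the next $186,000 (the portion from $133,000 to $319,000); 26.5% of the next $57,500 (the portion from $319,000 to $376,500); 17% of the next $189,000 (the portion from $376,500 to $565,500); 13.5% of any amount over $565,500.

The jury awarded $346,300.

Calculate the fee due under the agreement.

First $133,000 at 39% = $51,870.00
Next $186,000 at 31.5% = $58,590.00
Remaining $27,300 at 26.5% = $7,234.50
Fee: $51,870.00 + $58,590.00 + $7,234.50 = $117,694.50

$117,694.50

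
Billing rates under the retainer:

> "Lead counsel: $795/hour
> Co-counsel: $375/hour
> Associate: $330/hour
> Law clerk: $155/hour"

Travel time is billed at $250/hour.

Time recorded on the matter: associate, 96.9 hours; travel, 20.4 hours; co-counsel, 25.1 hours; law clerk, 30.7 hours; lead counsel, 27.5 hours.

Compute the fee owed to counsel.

$73,110.50

Lead counsel: 27.5 × $795 = $21,862.50
Co-counsel: 25.1 × $375 = $9,412.50
Associate: 96.9 × $330 = $31,977.00
Law clerk: 30.7 × $155 = $4,758.50
Subtotal: $21,862.50 + $9,412.50 + $31,977.00 + $4,758.50 = $68,010.50
Travel: 20.4 × $250 = $5,100.00
Total: $68,010.50 + $5,100.00 = $73,110.50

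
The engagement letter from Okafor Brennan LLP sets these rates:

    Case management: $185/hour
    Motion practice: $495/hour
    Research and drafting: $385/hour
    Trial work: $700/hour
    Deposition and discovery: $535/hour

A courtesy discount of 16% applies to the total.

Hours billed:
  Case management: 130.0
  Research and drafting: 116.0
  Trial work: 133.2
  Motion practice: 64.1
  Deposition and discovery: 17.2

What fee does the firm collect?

$170,420.46

Case management: 130.0 × $185 = $24,050.00
Motion practice: 64.1 × $495 = $31,729.50
Research and drafting: 116.0 × $385 = $44,660.00
Trial work: 133.2 × $700 = $93,240.00
Deposition and discovery: 17.2 × $535 = $9,202.00
Subtotal: $202,881.50
Less 16% discount: −$32,461.04
Total: $202,881.50 − $32,461.04 = $170,420.46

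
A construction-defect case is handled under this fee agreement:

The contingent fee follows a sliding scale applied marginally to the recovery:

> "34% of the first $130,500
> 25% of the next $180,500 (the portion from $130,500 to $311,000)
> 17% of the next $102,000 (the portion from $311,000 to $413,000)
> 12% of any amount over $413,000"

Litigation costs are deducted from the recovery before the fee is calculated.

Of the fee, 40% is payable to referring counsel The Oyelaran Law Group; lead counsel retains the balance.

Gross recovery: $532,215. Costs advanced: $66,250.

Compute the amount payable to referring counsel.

$45,276.32

Fee base (net of costs): $532,215 − $66,250 = $465,965
First $130,500 at 34% = $44,370.00
Next $180,500 at 25% = $45,125.00
Next $102,000 at 17% = $17,340.00
Remaining $52,965 at 12% = $6,355.80
Fee: $44,370.00 + $45,125.00 + $17,340.00 + $6,355.80 = $113,190.80
Referral share: 40% of $113,190.80 = $45,276.32; lead counsel retains $113,190.80 − $45,276.32 = $67,914.48.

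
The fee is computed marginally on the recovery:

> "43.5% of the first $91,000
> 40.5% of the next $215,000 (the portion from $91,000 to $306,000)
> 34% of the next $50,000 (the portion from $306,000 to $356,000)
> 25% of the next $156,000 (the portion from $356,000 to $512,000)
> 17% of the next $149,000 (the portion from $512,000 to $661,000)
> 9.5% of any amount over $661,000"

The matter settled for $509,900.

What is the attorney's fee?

First $91,000 at 43.5% = $39,585.00
Next $215,000 at 40.5% = $87,075.00
Next $50,000 at 34% = $17,000.00
Remaining $153,900 at 25% = $38,475.00
Fee: $39,585.00 + $87,075.00 + $17,000.00 + $38,475.00 = $182,135.00

$182,135.00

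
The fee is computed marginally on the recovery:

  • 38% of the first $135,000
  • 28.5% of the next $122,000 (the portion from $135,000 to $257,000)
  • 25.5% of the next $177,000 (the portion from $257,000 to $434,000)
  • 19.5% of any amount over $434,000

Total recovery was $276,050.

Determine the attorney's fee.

First $135,000 at 38% = $51,300.00
Next $122,000 at 28.5% = $34,770.00
Remaining $19,050 at 25.5% = $4,857.75
Fee: $51,300.00 + $34,770.00 + $4,857.75 = $90,927.75

$90,927.75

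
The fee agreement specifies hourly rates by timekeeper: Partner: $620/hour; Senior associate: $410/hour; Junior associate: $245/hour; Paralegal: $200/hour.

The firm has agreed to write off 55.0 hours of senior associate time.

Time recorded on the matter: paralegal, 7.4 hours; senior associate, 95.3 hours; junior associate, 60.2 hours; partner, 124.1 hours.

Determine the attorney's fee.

Partner: 124.1 × $620 = $76,942.00
Senior associate: 95.3 × $410 = $39,073.00
Junior associate: 60.2 × $245 = $14,749.00
Paralegal: 7.4 × $200 = $1,480.00
Subtotal: $132,244.00
Write-off: 55.0 × $410 = $22,550.00
Total: $132,244.00 − $22,550.00 = $109,694.00

$109,694.00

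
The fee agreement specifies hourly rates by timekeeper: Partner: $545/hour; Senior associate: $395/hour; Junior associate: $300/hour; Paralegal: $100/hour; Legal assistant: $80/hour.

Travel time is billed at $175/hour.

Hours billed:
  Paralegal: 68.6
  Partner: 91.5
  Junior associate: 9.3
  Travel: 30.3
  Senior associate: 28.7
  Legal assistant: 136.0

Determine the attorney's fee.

$87,036.50

Partner: 91.5 × $545 = $49,867.50
Senior associate: 28.7 × $395 = $11,336.50
Junior associate: 9.3 × $300 = $2,790.00
Paralegal: 68.6 × $100 = $6,860.00
Legal assistant: 136.0 × $80 = $10,880.00
Subtotal: $49,867.50 + $11,336.50 + $2,790.00 + $6,860.00 + $10,880.00 = $81,734.00
Travel: 30.3 × $175 = $5,302.50
Total: $81,734.00 + $5,302.50 = $87,036.50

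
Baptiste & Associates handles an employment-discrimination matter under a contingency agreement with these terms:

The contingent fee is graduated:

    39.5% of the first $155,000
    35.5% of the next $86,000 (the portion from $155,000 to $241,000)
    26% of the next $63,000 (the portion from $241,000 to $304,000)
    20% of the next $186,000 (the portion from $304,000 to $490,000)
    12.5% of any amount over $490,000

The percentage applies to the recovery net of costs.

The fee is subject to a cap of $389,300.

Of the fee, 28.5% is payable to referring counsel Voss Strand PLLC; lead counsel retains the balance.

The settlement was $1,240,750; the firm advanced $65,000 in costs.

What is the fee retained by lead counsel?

Fee base (net of costs): $1,240,750 − $65,000 = $1,175,750
First $155,000 at 39.5% = $61,225.00
Next $86,000 at 35.5% = $30,530.00
Next $63,000 at 26% = $16,380.00
Next $186,000 at 20% = $37,200.00
Remaining $685,750 at 12.5% = $85,718.75
Fee: $61,225.00 + $30,530.00 + $16,380.00 + $37,200.00 + $85,718.75 = $231,053.75
$231,053.75 is under the $389,300 cap.
Referral share: 28.5% of $231,053.75 = $65,850.32; lead counsel retains $231,053.75 − $65,850.32 = $165,203.43.

$165,203.43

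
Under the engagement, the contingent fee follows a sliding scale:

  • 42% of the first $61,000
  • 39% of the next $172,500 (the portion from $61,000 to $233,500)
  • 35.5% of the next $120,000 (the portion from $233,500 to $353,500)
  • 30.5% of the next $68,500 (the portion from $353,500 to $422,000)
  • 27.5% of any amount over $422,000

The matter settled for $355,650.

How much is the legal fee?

$136,150.75

First $61,000 at 42% = $25,620.00
Next $172,500 at 39% = $67,275.00
Next $120,000 at 35.5% = $42,600.00
Remaining $2,150 at 30.5% = $655.75
Fee: $25,620.00 + $67,275.00 + $42,600.00 + $655.75 = $136,150.75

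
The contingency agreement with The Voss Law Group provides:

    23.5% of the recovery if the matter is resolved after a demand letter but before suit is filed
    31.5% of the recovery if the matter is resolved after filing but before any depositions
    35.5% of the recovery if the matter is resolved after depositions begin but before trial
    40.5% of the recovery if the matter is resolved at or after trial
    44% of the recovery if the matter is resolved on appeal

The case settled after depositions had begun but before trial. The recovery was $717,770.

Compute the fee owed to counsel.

$254,808.35

The matter settled after depositions had begun but before trial, so the 35.5% rate applies.
$717,770 × 35.5% = $254,808.35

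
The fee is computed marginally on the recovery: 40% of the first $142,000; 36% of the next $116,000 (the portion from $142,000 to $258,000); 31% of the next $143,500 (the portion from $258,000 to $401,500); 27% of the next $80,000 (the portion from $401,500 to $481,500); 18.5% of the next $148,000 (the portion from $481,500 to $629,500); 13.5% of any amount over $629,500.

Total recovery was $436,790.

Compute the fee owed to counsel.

$152,573.30

First $142,000 at 40% = $56,800.00
Next $116,000 at 36% = $41,760.00
Next $143,500 at 31% = $44,485.00
Remaining $35,290 at 27% = $9,528.30
Fee: $56,800.00 + $41,760.00 + $44,485.00 + $9,528.30 = $152,573.30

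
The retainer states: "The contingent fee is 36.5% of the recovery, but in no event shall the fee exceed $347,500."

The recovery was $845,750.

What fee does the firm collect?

$308,698.75

36.5% of $845,750 = $308,698.75
That is under the $347,500 cap.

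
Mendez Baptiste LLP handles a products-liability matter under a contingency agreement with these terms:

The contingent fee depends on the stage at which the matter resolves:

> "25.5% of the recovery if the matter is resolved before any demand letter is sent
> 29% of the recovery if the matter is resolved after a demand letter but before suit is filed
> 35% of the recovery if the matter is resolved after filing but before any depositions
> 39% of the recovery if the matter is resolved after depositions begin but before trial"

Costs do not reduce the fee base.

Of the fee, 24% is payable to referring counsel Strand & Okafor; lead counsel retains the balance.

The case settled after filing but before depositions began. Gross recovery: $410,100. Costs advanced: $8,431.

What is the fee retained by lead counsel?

Fee base is the gross recovery, $410,100; costs are reimbursed separately.
The matter settled after filing but before depositions began, so the 35% rate applies.
$410,100 × 35% = $143,535.00
Referral share: 24% of $143,535.00 = $34,448.40; lead counsel retains $143,535.00 − $34,448.40 = $109,086.60.

$109,086.60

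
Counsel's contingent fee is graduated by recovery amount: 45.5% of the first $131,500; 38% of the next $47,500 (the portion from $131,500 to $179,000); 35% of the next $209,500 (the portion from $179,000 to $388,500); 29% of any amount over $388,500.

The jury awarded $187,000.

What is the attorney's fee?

First $131,500 at 45.5% = $59,832.50
Next $47,500 at 38% = $18,050.00
Remaining $8,000 at 35% = $2,800.00
Fee: $59,832.50 + $18,050.00 + $2,800.00 = $80,682.50

$80,682.50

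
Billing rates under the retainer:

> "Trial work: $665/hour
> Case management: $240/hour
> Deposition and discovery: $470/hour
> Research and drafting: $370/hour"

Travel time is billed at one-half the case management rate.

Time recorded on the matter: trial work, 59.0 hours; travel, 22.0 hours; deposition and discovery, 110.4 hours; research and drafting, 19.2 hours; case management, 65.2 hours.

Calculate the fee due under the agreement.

Trial work: 59.0 × $665 = $39,235.00
Case management: 65.2 × $240 = $15,648.00
Deposition and discovery: 110.4 × $470 = $51,888.00
Research and drafting: 19.2 × $370 = $7,104.00
Subtotal: $39,235.00 + $15,648.00 + $51,888.00 + $7,104.00 = $113,875.00
Travel: 22.0 × ($240 ÷ 2) = 22.0 × $120.00 = $2,640.00
Total: $113,875.00 + $2,640.00 = $116,515.00

$116,515.00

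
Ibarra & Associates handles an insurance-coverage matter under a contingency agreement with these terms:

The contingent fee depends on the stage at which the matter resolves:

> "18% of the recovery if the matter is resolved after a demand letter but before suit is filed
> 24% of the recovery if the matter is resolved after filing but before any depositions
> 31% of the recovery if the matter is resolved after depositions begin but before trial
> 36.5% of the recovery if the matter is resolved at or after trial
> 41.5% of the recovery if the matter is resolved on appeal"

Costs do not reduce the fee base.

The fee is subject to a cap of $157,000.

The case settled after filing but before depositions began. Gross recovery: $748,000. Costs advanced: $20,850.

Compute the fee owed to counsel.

Fee base is the gross recovery, $748,000; costs are reimbursed separately.
The matter settled after filing but before depositions began, so the 24% rate applies.
$748,000 × 24% = $179,520.00
$179,520.00 exceeds the $157,000 cap, so the fee is capped at $157,000.00.

$157,000.00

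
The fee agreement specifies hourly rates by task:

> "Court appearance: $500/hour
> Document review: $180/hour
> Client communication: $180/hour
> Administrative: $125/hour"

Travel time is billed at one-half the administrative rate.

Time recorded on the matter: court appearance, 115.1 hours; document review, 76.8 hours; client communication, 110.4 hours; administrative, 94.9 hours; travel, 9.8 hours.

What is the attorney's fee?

$103,721.00

Court appearance: 115.1 × $500 = $57,550.00
Document review: 76.8 × $180 = $13,824.00
Client communication: 110.4 × $180 = $19,872.00
Administrative: 94.9 × $125 = $11,862.50
Subtotal: $57,550.00 + $13,824.00 + $19,872.00 + $11,862.50 = $103,108.50
Travel: 9.8 × ($125 ÷ 2) = 9.8 × $62.50 = $612.50
Total: $103,108.50 + $612.50 = $103,721.00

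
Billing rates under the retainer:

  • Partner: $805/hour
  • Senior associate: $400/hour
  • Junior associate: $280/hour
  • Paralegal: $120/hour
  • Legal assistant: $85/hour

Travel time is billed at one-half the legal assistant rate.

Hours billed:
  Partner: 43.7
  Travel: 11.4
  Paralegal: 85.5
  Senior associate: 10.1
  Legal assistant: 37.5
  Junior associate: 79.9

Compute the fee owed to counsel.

Partner: 43.7 × $805 = $35,178.50
Senior associate: 10.1 × $400 = $4,040.00
Junior associate: 79.9 × $280 = $22,372.00
Paralegal: 85.5 × $120 = $10,260.00
Legal assistant: 37.5 × $85 = $3,187.50
Subtotal: $35,178.50 + $4,040.00 + $22,372.00 + $10,260.00 + $3,187.50 = $75,038.00
Travel: 11.4 × ($85 ÷ 2) = 11.4 × $42.50 = $484.50
Total: $75,038.00 + $484.50 = $75,522.50

$75,522.50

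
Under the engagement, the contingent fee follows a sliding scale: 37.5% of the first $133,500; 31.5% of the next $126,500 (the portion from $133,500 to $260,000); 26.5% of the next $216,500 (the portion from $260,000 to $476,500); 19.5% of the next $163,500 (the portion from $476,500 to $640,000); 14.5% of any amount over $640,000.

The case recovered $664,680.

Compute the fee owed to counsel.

First $133,500 at 37.5% = $50,062.50
Next $126,500 at 31.5% = $39,847.50
Next $216,500 at 26.5% = $57,372.50
Next $163,500 at 19.5% = $31,882.50
Remaining $24,680 at 14.5% = $3,578.60
Fee: $50,062.50 + $39,847.50 + $57,372.50 + $31,882.50 + $3,578.60 = $182,743.60

$182,743.60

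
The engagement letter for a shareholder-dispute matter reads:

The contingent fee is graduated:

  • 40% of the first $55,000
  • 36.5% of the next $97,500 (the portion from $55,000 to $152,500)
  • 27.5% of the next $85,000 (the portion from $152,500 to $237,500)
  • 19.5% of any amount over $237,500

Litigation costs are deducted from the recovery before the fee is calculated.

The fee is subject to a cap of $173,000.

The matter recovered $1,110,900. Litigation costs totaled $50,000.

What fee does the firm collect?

Fee base (net of costs): $1,110,900 − $50,000 = $1,060,900
First $55,000 at 40% = $22,000.00
Next $97,500 at 36.5% = $35,587.50
Next $85,000 at 27.5% = $23,375.00
Remaining $823,400 at 19.5% = $160,563.00
Fee: $22,000.00 + $35,587.50 + $23,375.00 + $160,563.00 = $241,525.50
$241,525.50 exceeds the $173,000 cap, so the fee is capped at $173,000.00.

$173,000.00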